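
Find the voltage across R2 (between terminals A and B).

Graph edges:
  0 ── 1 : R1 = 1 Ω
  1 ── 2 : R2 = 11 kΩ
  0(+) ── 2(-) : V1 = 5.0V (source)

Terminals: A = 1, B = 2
R1 and R2 are in series across V1 (node 0 → node 1 → node 2), and the output A–B is taken across R2, so this is a voltage divider.
Series current: I = V1/(R1 + R2) = 5/(1 + 11000) = 5/11000 = 0.0004545 A
V_R2 = I × R2 = V1 × R2/(R1 + R2) = 5 × 11000/11000 = 5 V

Final answer: 5 V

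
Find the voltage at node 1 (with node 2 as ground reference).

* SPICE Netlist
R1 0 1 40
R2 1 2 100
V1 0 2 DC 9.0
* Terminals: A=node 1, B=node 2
Nodal analysis, taking node 2 as the 0 V reference.
Source V1 fixes V_0 = 9 V.
KCL at each unknown node (sum of currents leaving = 0; resistances in Ω):
  Node 1: (V_1 - 9)/40 + (V_1 - 0)/100 = 0
Collecting terms: 0.035 × V_1 = 0.225  =>  V_1 = 6.429 V
The requested potential is V_1 = 6.429 V.

Final answer: V_1 = 6.429 V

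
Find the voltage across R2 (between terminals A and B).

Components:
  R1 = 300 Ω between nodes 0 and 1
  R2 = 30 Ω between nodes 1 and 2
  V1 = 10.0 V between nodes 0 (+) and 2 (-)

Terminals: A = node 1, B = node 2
R1 and R2 are in series across V1 (node 0 → node 1 → node 2), and the output A–B is taken across R2, so this is a voltage divider.
Series current: I = V1/(R1 + R2) = 10/(300 + 30) = 10/330 = 0.0303 A
V_R2 = I × R2 = V1 × R2/(R1 + R2) = 10 × 30/330 = 0.9091 V

Final answer: 0.9091 V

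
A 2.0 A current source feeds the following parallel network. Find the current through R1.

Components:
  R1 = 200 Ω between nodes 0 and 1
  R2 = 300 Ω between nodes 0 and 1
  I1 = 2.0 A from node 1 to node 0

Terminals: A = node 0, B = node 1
All resistors sit directly between nodes 0 and 1, so they are in parallel and share one voltage V; the full source current 2 A splits among them.
1/R_par = 1/200 + 1/300 = 0.008333 S  =>  R_par = 120 Ω
V = I × R_par = 2 × 120 = 240 V
I_R1 = V/R1 = 240/200 = 1.2 A

Final answer: 1.2 A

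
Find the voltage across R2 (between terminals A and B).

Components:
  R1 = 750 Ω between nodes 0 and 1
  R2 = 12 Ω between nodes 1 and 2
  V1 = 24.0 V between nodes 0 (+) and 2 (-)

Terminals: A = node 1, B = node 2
R1 and R2 are in series across V1 (node 0 → node 1 → node 2), and the output A–B is taken across R2, so this is a voltage divider.
Series current: I = V1/(R1 + R2) = 24/(750 + 12) = 24/762 = 0.0315 A
V_R2 = I × R2 = V1 × R2/(R1 + R2) = 24 × 12/762 = 0.378 V

Final answer: 0.378 V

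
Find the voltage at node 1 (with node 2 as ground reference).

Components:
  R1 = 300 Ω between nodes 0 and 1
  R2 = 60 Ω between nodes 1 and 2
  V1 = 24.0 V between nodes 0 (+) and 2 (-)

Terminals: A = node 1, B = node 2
Nodal analysis, taking node 2 as the 0 V reference.
Source V1 fixes V_0 = 24 V.
KCL at each unknown node (sum of currents leaving = 0; resistances in Ω):
  Node 1: (V_1 - 24)/300 + (V_1 - 0)/60 = 0
Collecting terms: 0.02 × V_1 = 0.08  =>  V_1 = 4 V
The requested potential is V_1 = 4 V.

Final answer: V_1 = 4 V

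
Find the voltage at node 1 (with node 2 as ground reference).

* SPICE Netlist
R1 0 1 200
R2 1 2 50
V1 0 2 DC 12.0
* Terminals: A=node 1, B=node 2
Nodal analysis, taking node 2 as the 0 V reference.
Source V1 fixes V_0 = 12 V.
KCL at each unknown node (sum of currents leaving = 0; resistances in Ω):
  Node 1: (V_1 - 12)/200 + (V_1 - 0)/50 = 0
Collecting terms: 0.025 × V_1 = 0.06  =>  V_1 = 2.4 V
The requested potential is V_1 = 2.4 V.

Final answer: V_1 = 2.4 V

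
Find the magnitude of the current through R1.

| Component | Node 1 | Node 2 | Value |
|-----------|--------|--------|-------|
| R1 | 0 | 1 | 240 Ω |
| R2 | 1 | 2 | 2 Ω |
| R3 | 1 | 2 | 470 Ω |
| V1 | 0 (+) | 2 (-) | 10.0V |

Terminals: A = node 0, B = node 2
Nodal analysis, taking node 2 as the 0 V reference.
Source V1 fixes V_0 = 10 V.
KCL at each unknown node (sum of currents leaving = 0; resistances in Ω):
  Node 1: (V_1 - 10)/240 + (V_1 - 0)/2 + (V_1 - 0)/470 = 0
Collecting terms: 0.5063 × V_1 = 0.04167  =>  V_1 = 0.0823 V
I_R1 = (V_0 - V_1)/R1 = (10 - 0.0823)/240 = 0.04132 A
|I_R1| = 0.04132 A

Final answer: |I_R1| = 0.04132 A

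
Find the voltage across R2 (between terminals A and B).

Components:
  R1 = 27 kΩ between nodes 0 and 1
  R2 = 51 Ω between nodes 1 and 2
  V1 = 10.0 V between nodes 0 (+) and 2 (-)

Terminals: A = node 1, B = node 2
R1 and R2 are in series across V1 (node 0 → node 1 → node 2), and the output A–B is taken across R2, so this is a voltage divider.
Series current: I = V1/(R1 + R2) = 10/(27000 + 51) = 10/27050 = 0.0003697 A
V_R2 = I × R2 = V1 × R2/(R1 + R2) = 10 × 51/27050 = 0.01885 V

Final answer: 0.01885 V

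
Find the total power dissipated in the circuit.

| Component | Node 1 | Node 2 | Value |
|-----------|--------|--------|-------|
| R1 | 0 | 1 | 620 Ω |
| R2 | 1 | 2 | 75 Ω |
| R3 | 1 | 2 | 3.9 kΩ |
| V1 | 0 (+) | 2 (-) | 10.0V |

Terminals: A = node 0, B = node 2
Nodal analysis, taking node 2 as the 0 V reference.
Source V1 fixes V_0 = 10 V.
KCL at each unknown node (sum of currents leaving = 0; resistances in Ω):
  Node 1: (V_1 - 10)/620 + (V_1 - 0)/75 + (V_1 - 0)/3900 = 0
Collecting terms: 0.0152 × V_1 = 0.01613  =>  V_1 = 1.061 V
Power in each resistor, P = (ΔV)²/R:
  P_R1 = (10 - 1.061)²/620 = 0.1289 W
  P_R2 = (1.061 - 0)²/75 = 0.01501 W
  P_R3 = (1.061 - 0)²/3900 = 0.0002886 W
P_total = P_R1 + P_R2 + P_R3 = 0.1442 W

Final answer: 0.1442 W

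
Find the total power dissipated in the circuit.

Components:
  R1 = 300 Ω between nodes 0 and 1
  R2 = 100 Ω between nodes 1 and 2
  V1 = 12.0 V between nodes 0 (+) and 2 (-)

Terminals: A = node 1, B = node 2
Nodal analysis, taking node 2 as the 0 V reference.
Source V1 fixes V_0 = 12 V.
KCL at each unknown node (sum of currents leaving = 0; resistances in Ω):
  Node 1: (V_1 - 12)/300 + (V_1 - 0)/100 = 0
Collecting terms: 0.01333 × V_1 = 0.04  =>  V_1 = 3 V
Power in each resistor, P = (ΔV)²/R:
  P_R1 = (12 - 3)²/300 = 0.27 W
  P_R2 = (3 - 0)²/100 = 0.09 W
P_total = P_R1 + P_R2 = 0.36 W

Final answer: 0.36 W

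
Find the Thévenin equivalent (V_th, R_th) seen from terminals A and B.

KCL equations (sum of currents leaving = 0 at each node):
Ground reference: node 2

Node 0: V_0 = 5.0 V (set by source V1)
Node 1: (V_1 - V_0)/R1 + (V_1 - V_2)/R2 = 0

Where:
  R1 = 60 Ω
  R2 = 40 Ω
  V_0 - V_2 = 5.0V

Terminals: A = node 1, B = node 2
Step 1 — V_th is the open-circuit voltage V_A - V_B (nothing connected across the terminals).
Nodal analysis, taking node 2 as the 0 V reference.
Source V1 fixes V_0 = 5 V.
KCL at each unknown node (sum of currents leaving = 0; resistances in Ω):
  Node 1: (V_1 - 5)/60 + (V_1 - 0)/40 = 0
Collecting terms: 0.04167 × V_1 = 0.08333  =>  V_1 = 2 V
V_th = V_1 - V_2 = 2 - 0 = 2 V
Step 2 — R_th: zero the source — replace V1 by a short circuit (node 2 merges into node 0) — and find the resistance seen between A (node 1) and B (node 0).
Reduce the network between node 1 (A) and node 0 (B) by series/parallel combination:
  Rp1 = R1 ‖ R2 (parallel, both between nodes 0 and 1) = 1/(1/60 + 1/40) = 24 Ω
R_th = 24 Ω

Final answer: V_th = 2 V, R_th = 24 Ω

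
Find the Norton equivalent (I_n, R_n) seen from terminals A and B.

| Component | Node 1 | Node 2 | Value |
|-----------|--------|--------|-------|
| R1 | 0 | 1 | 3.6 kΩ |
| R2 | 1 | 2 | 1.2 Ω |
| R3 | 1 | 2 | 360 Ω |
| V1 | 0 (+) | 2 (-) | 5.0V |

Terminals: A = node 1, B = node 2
Find the Thévenin equivalent first; then I_n = V_th/R_th and R_n = R_th.
Step 1 — V_th is the open-circuit voltage V_A - V_B (nothing connected across the terminals).
Nodal analysis, taking node 2 as the 0 V reference.
Source V1 fixes V_0 = 5 V.
KCL at each unknown node (sum of currents leaving = 0; resistances in Ω):
  Node 1: (V_1 - 5)/3600 + (V_1 - 0)/1.2 + (V_1 - 0)/360 = 0
Collecting terms: 0.8364 × V_1 = 0.001389  =>  V_1 = 0.001661 V
V_th = V_1 - V_2 = 0.001661 - 0 = 0.001661 V
Step 2 — R_th: zero the source — replace V1 by a short circuit (node 2 merges into node 0) — and find the resistance seen between A (node 1) and B (node 0).
Reduce the network between node 1 (A) and node 0 (B) by series/parallel combination:
  Rp1 = R1 ‖ R2 ‖ R3 (parallel, all between nodes 0 and 1) = 1/(1/3600 + 1/1.2 + 1/360) = 1.196 Ω
R_th = 1.196 Ω
I_n = V_th/R_th = 0.001661/1.196 = 0.001389 A, and R_n = R_th = 1.196 Ω

Final answer: I_n = 0.001389 A, R_n = 1.196 Ω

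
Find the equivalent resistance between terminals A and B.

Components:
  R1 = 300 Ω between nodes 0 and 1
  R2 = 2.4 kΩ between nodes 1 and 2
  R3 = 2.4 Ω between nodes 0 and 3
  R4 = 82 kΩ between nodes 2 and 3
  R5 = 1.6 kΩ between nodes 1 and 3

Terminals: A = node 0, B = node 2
The network is not a plain series/parallel combination. Inject a 1 A test current into terminal A (node 0) and return it from terminal B (node 2); then R_eq = V_A / (1 A).
Nodal analysis, taking node 2 as the 0 V reference.
Current source I_test pushes 1 A into node 0 and draws it out of node 2.
KCL at each unknown node (sum of currents leaving = 0; resistances in Ω):
  Node 0: (V_0 - V_1)/300 + (V_0 - V_3)/2.4 - 1 = 0
  Node 1: (V_1 - V_0)/300 + (V_1 - 0)/2400 + (V_1 - V_3)/1600 = 0
  Node 3: (V_3 - V_0)/2.4 + (V_3 - V_1)/1600 + (V_3 - 0)/82000 = 0
Collecting terms (coefficients in siemens):
  0.42·V_0 - 0.003333·V_1 - 0.4167·V_3 = 1
  0.004375·V_1 - 0.003333·V_0 - 0.000625·V_3 = 0
  0.4173·V_3 - 0.4167·V_0 - 0.000625·V_1 = 0
Solving these 3 simultaneous equations (Gaussian elimination) gives:
  V_0 = 2570 V, V_1 = 2325 V, V_3 = 2569 V
R_eq = V_0 / 1 A = 2570 Ω = 2.57 kΩ

Final answer: 2.57 kΩ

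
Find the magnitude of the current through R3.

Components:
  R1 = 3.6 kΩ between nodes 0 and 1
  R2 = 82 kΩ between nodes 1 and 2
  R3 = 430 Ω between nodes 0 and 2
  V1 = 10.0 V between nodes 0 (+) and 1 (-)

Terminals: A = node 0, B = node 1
Nodal analysis, taking node 1 as the 0 V reference.
Source V1 fixes V_0 = 10 V.
KCL at each unknown node (sum of currents leaving = 0; resistances in Ω):
  Node 2: (V_2 - 0)/82000 + (V_2 - 10)/430 = 0
Collecting terms: 0.002338 × V_2 = 0.02326  =>  V_2 = 9.948 V
I_R3 = (V_0 - V_2)/R3 = (10 - 9.948)/430 = 0.0001213 A
|I_R3| = 0.0001213 A

Final answer: |I_R3| = 0.0001213 A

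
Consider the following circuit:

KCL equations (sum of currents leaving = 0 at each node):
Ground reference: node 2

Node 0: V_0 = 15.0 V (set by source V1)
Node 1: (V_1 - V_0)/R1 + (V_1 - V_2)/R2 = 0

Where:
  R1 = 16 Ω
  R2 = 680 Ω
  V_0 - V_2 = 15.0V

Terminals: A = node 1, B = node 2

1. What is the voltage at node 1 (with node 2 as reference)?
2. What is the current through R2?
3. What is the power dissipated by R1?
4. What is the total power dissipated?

Nodal analysis, taking node 2 as the 0 V reference.
Source V1 fixes V_0 = 15 V.
KCL at each unknown node (sum of currents leaving = 0; resistances in Ω):
  Node 1: (V_1 - 15)/16 + (V_1 - 0)/680 = 0
Collecting terms: 0.06397 × V_1 = 0.9375  =>  V_1 = 14.66 V
Part 1:
  Read off the nodal solution: V_1 = 14.66 V
Part 2:
  I_R2 = (V_1 - V_2)/R2 = (14.66 - 0)/680 = 0.02155 A
  Magnitude: I_R2 = 0.02155 A
Part 3:
  I_R1 = (V_0 - V_1)/R1 = (15 - 14.66)/16 = 0.02155 A
  P_R1 = I_R1² × R1 = (0.02155)² × 16 = 0.007432 W
Part 4:
  Power in each resistor, P = (ΔV)²/R:
    P_R1 = (15 - 14.66)²/16 = 0.007432 W
    P_R2 = (14.66 - 0)²/680 = 0.3158 W
  P_total = P_R1 + P_R2 = 0.3233 W

Final answers:
1. V_1 = 14.66 V
2. I_R2 = 0.02155 A
3. P_R1 = 0.007432 W
4. P_total = 0.3233 W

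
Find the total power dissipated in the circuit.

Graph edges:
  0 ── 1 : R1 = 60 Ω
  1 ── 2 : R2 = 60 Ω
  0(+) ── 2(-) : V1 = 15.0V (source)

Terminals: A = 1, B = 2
Nodal analysis, taking node 2 as the 0 V reference.
Source V1 fixes V_0 = 15 V.
KCL at each unknown node (sum of currents leaving = 0; resistances in Ω):
  Node 1: (V_1 - 15)/60 + (V_1 - 0)/60 = 0
Collecting terms: 0.03333 × V_1 = 0.25  =>  V_1 = 7.5 V
Power in each resistor, P = (ΔV)²/R:
  P_R1 = (15 - 7.5)²/60 = 0.9375 W
  P_R2 = (7.5 - 0)²/60 = 0.9375 W
P_total = P_R1 + P_R2 = 1.875 W

Final answer: 1.875 W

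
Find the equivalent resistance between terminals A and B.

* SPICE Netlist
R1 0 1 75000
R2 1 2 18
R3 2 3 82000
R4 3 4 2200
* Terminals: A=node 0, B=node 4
Reduce the network between node 0 (A) and node 4 (B) by series/parallel combination:
  Rs1 = R1 + R2 (series, joined only at node 1) = 75000 + 18 = 75020 Ω
  Rs2 = R3 + Rs1 (series, joined only at node 2) = 82000 + 75020 = 157000 Ω
  Rs3 = R4 + Rs2 (series, joined only at node 3) = 2200 + 157000 = 159200 Ω
R_eq = 159.2 kΩ

Final answer: 159.2 kΩ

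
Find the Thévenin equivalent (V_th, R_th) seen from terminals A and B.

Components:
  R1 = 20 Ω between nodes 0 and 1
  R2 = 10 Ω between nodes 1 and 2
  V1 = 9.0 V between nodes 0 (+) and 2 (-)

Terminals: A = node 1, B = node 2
Step 1 — V_th is the open-circuit voltage V_A - V_B (nothing connected across the terminals).
Nodal analysis, taking node 2 as the 0 V reference.
Source V1 fixes V_0 = 9 V.
KCL at each unknown node (sum of currents leaving = 0; resistances in Ω):
  Node 1: (V_1 - 9)/20 + (V_1 - 0)/10 = 0
Collecting terms: 0.15 × V_1 = 0.45  =>  V_1 = 3 V
V_th = V_1 - V_2 = 3 - 0 = 3 V
Step 2 — R_th: zero the source — replace V1 by a short circuit (node 2 merges into node 0) — and find the resistance seen between A (node 1) and B (node 0).
Reduce the network between node 1 (A) and node 0 (B) by series/parallel combination:
  Rp1 = R1 ‖ R2 (parallel, both between nodes 0 and 1) = 1/(1/20 + 1/10) = 6.667 Ω
R_th = 6.667 Ω

Final answer: V_th = 3 V, R_th = 6.667 Ω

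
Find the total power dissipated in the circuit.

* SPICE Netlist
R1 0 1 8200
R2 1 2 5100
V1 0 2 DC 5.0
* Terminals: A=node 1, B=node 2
Nodal analysis, taking node 2 as the 0 V reference.
Source V1 fixes V_0 = 5 V.
KCL at each unknown node (sum of currents leaving = 0; resistances in Ω):
  Node 1: (V_1 - 5)/8200 + (V_1 - 0)/5100 = 0
Collecting terms: 0.000318 × V_1 = 0.0006098  =>  V_1 = 1.917 V
Power in each resistor, P = (ΔV)²/R:
  P_R1 = (5 - 1.917)²/8200 = 0.001159 W
  P_R2 = (1.917 - 0)²/5100 = 0.0007208 W
P_total = P_R1 + P_R2 = 0.00188 W

Final answer: 0.00188 W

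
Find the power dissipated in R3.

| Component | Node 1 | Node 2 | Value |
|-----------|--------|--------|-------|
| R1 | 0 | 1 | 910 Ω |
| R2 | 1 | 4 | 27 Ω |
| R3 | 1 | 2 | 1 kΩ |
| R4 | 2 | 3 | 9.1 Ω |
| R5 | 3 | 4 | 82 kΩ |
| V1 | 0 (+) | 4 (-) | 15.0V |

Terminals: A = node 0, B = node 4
Nodal analysis, taking node 4 as the 0 V reference.
Source V1 fixes V_0 = 15 V.
KCL at each unknown node (sum of currents leaving = 0; resistances in Ω):
  Node 1: (V_1 - 15)/910 + (V_1 - 0)/27 + (V_1 - V_2)/1000 = 0
  Node 2: (V_2 - V_1)/1000 + (V_2 - V_3)/9.1 = 0
  Node 3: (V_3 - V_2)/9.1 + (V_3 - 0)/82000 = 0
Collecting terms (coefficients in siemens):
  0.03914·V_1 - 0.001·V_2 = 0.01648
  0.1109·V_2 - 0.001·V_1 - 0.1099·V_3 = 0
  0.1099·V_3 - 0.1099·V_2 = 0
Solving these 3 simultaneous equations (Gaussian elimination) gives:
  V_1 = 0.4321 V, V_2 = 0.4269 V, V_3 = 0.4268 V
I_R3 = (V_1 - V_2)/R3 = (0.4321 - 0.4269)/1000 = 0.000005205 A
P_R3 = I_R3² × R3 = (0.000005205)² × 1000 = 0.0000000271 W

Final answer: 2.71e-08 W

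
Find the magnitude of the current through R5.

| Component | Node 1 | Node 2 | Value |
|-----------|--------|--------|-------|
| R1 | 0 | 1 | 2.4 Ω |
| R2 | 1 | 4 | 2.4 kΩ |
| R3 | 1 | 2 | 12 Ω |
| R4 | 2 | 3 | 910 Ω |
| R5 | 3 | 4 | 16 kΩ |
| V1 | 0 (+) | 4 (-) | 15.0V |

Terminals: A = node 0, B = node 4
Nodal analysis, taking node 4 as the 0 V reference.
Source V1 fixes V_0 = 15 V.
KCL at each unknown node (sum of currents leaving = 0; resistances in Ω):
  Node 1: (V_1 - 15)/2.4 + (V_1 - 0)/2400 + (V_1 - V_2)/12 = 0
  Node 2: (V_2 - V_1)/12 + (V_2 - V_3)/910 = 0
  Node 3: (V_3 - V_2)/910 + (V_3 - 0)/16000 = 0
Collecting terms (coefficients in siemens):
  0.5004·V_1 - 0.08333·V_2 = 6.25
  0.08443·V_2 - 0.08333·V_1 - 0.001099·V_3 = 0
  0.001161·V_3 - 0.001099·V_2 = 0
Solving these 3 simultaneous equations (Gaussian elimination) gives:
  V_1 = 14.98 V, V_2 = 14.97 V, V_3 = 14.17 V
I_R5 = (V_3 - V_4)/R5 = (14.17 - 0)/16000 = 0.0008854 A
|I_R5| = 0.0008854 A

Final answer: |I_R5| = 0.0008854 A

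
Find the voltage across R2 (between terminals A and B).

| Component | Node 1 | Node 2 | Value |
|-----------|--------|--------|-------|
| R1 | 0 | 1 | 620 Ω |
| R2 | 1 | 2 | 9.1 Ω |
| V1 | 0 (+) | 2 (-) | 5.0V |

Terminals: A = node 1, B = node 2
R1 and R2 are in series across V1 (node 0 → node 1 → node 2), and the output A–B is taken across R2, so this is a voltage divider.
Series current: I = V1/(R1 + R2) = 5/(620 + 9.1) = 5/629.1 = 0.007948 A
V_R2 = I × R2 = V1 × R2/(R1 + R2) = 5 × 9.1/629.1 = 0.07233 V

Final answer: 0.07233 V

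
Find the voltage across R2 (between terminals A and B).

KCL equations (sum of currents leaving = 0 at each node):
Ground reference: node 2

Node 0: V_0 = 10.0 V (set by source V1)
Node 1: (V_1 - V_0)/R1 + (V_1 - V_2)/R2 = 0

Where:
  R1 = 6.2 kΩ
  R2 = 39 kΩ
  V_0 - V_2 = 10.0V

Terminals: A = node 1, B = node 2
R1 and R2 are in series across V1 (node 0 → node 1 → node 2), and the output A–B is taken across R2, so this is a voltage divider.
Series current: I = V1/(R1 + R2) = 10/(6200 + 39000) = 10/45200 = 0.0002212 A
V_R2 = I × R2 = V1 × R2/(R1 + R2) = 10 × 39000/45200 = 8.628 V

Final answer: 8.628 V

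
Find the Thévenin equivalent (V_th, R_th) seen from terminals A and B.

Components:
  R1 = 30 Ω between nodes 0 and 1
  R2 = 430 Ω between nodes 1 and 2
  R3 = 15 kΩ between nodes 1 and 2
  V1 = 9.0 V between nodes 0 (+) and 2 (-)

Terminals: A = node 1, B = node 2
Step 1 — V_th is the open-circuit voltage V_A - V_B (nothing connected across the terminals).
Nodal analysis, taking node 2 as the 0 V reference.
Source V1 fixes V_0 = 9 V.
KCL at each unknown node (sum of currents leaving = 0; resistances in Ω):
  Node 1: (V_1 - 9)/30 + (V_1 - 0)/430 + (V_1 - 0)/15000 = 0
Collecting terms: 0.03573 × V_1 = 0.3  =>  V_1 = 8.397 V
V_th = V_1 - V_2 = 8.397 - 0 = 8.397 V
Step 2 — R_th: zero the source — replace V1 by a short circuit (node 2 merges into node 0) — and find the resistance seen between A (node 1) and B (node 0).
Reduce the network between node 1 (A) and node 0 (B) by series/parallel combination:
  Rp1 = R1 ‖ R2 ‖ R3 (parallel, all between nodes 0 and 1) = 1/(1/30 + 1/430 + 1/15000) = 27.99 Ω
R_th = 27.99 Ω

Final answer: V_th = 8.397 V, R_th = 27.99 Ω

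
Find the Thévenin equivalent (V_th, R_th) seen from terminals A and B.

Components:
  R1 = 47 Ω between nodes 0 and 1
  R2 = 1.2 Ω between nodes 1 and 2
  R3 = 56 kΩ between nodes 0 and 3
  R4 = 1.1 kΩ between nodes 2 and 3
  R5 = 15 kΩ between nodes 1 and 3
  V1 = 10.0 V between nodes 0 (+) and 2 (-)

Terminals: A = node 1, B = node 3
Step 1 — V_th is the open-circuit voltage V_A - V_B (nothing connected across the terminals).
Nodal analysis, taking node 2 as the 0 V reference.
Source V1 fixes V_0 = 10 V.
KCL at each unknown node (sum of currents leaving = 0; resistances in Ω):
  Node 1: (V_1 - 10)/47 + (V_1 - 0)/1.2 + (V_1 - V_3)/15000 = 0
  Node 3: (V_3 - 10)/56000 + (V_3 - 0)/1100 + (V_3 - V_1)/15000 = 0
Collecting terms (coefficients in siemens):
  0.8547·V_1 - 0.00006667·V_3 = 0.2128
  0.0009936·V_3 - 0.00006667·V_1 = 0.0001786
Determinant D = (0.8547)(0.0009936) - (-0.00006667)(-0.00006667) = 0.0008492
V_1 = [(0.2128)(0.0009936) - (-0.00006667)(0.0001786)]/D = 0.249 V
V_3 = [(0.8547)(0.0001786) - (0.2128)(-0.00006667)]/D = 0.1964 V
V_th = V_1 - V_3 = 0.249 - 0.1964 = 0.05254 V
Step 2 — R_th: zero the source — replace V1 by a short circuit (node 2 merges into node 0) — and find the resistance seen between A (node 1) and B (node 3).
Reduce the network between node 1 (A) and node 3 (B) by series/parallel combination:
  Rp1 = R1 ‖ R2 (parallel, both between nodes 0 and 1) = 1/(1/47 + 1/1.2) = 1.17 Ω
  Rp2 = R3 ‖ R4 (parallel, both between nodes 0 and 3) = 1/(1/56000 + 1/1100) = 1079 Ω
  Rs1 = Rp1 + Rp2 (series, joined only at node 0) = 1.17 + 1079 = 1080 Ω
  Rp3 = R5 ‖ Rs1 (parallel, both between nodes 1 and 3) = 1/(1/15000 + 1/1080) = 1007 Ω
R_th = 1.007 kΩ

Final answer: V_th = 0.05254 V, R_th = 1.007 kΩ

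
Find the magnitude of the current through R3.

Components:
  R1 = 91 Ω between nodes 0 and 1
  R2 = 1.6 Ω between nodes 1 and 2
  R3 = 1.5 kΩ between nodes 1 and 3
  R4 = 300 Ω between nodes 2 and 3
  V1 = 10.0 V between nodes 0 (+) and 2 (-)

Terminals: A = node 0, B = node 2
Nodal analysis, taking node 2 as the 0 V reference.
Source V1 fixes V_0 = 10 V.
KCL at each unknown node (sum of currents leaving = 0; resistances in Ω):
  Node 1: (V_1 - 10)/91 + (V_1 - 0)/1.6 + (V_1 - V_3)/1500 = 0
  Node 3: (V_3 - V_1)/1500 + (V_3 - 0)/300 = 0
Collecting terms (coefficients in siemens):
  0.6367·V_1 - 0.0006667·V_3 = 0.1099
  0.004·V_3 - 0.0006667·V_1 = 0
Determinant D = (0.6367)(0.004) - (-0.0006667)(-0.0006667) = 0.002546
V_1 = [(0.1099)(0.004) - (-0.0006667)(0)]/D = 0.1726 V
V_3 = [(0.6367)(0) - (0.1099)(-0.0006667)]/D = 0.02877 V
I_R3 = (V_1 - V_3)/R3 = (0.1726 - 0.02877)/1500 = 0.00009591 A
|I_R3| = 0.00009591 A

Final answer: |I_R3| = 9.591e-05 A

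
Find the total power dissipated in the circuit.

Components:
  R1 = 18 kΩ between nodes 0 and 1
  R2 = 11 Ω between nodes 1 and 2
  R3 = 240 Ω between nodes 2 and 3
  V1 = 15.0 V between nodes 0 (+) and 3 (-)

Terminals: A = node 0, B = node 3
Nodal analysis, taking node 3 as the 0 V reference.
Source V1 fixes V_0 = 15 V.
KCL at each unknown node (sum of currents leaving = 0; resistances in Ω):
  Node 1: (V_1 - 15)/18000 + (V_1 - V_2)/11 = 0
  Node 2: (V_2 - V_1)/11 + (V_2 - 0)/240 = 0
Collecting terms (coefficients in siemens):
  0.09096·V_1 - 0.09091·V_2 = 0.0008333
  0.09508·V_2 - 0.09091·V_1 = 0
Determinant D = (0.09096)(0.09508) - (-0.09091)(-0.09091) = 0.0003841
V_1 = [(0.0008333)(0.09508) - (-0.09091)(0)]/D = 0.2063 V
V_2 = [(0.09096)(0) - (0.0008333)(-0.09091)]/D = 0.1972 V
Power in each resistor, P = (ΔV)²/R:
  P_R1 = (15 - 0.2063)²/18000 = 0.01216 W
  P_R2 = (0.2063 - 0.1972)²/11 = 0.00000743 W
  P_R3 = (0.1972 - 0)²/240 = 0.0001621 W
P_total = P_R1 + P_R2 + P_R3 = 0.01233 W

Final answer: 0.01233 W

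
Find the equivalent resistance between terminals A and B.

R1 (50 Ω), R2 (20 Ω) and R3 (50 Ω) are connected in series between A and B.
Reduce the network between node 0 (A) and node 3 (B) by series/parallel combination:
  Rs1 = R1 + R2 (series, joined only at node 1) = 50 + 20 = 70 Ω
  Rs2 = R3 + Rs1 (series, joined only at node 2) = 50 + 70 = 120 Ω
R_eq = 120 Ω

Final answer: 120 Ω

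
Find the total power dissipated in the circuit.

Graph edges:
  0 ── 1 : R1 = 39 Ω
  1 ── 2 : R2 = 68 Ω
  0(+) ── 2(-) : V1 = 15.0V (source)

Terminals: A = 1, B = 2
Nodal analysis, taking node 2 as the 0 V reference.
Source V1 fixes V_0 = 15 V.
KCL at each unknown node (sum of currents leaving = 0; resistances in Ω):
  Node 1: (V_1 - 15)/39 + (V_1 - 0)/68 = 0
Collecting terms: 0.04035 × V_1 = 0.3846  =>  V_1 = 9.533 V
Power in each resistor, P = (ΔV)²/R:
  P_R1 = (15 - 9.533)²/39 = 0.7664 W
  P_R2 = (9.533 - 0)²/68 = 1.336 W
P_total = P_R1 + P_R2 = 2.103 W

Final answer: 2.103 W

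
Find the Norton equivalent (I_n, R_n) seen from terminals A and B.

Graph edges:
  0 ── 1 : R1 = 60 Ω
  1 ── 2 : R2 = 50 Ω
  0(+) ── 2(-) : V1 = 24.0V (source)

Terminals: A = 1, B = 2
Find the Thévenin equivalent first; then I_n = V_th/R_th and R_n = R_th.
Step 1 — V_th is the open-circuit voltage V_A - V_B (nothing connected across the terminals).
Nodal analysis, taking node 2 as the 0 V reference.
Source V1 fixes V_0 = 24 V.
KCL at each unknown node (sum of currents leaving = 0; resistances in Ω):
  Node 1: (V_1 - 24)/60 + (V_1 - 0)/50 = 0
Collecting terms: 0.03667 × V_1 = 0.4  =>  V_1 = 10.91 V
V_th = V_1 - V_2 = 10.91 - 0 = 10.91 V
Step 2 — R_th: zero the source — replace V1 by a short circuit (node 2 merges into node 0) — and find the resistance seen between A (node 1) and B (node 0).
Reduce the network between node 1 (A) and node 0 (B) by series/parallel combination:
  Rp1 = R1 ‖ R2 (parallel, both between nodes 0 and 1) = 1/(1/60 + 1/50) = 27.27 Ω
R_th = 27.27 Ω
I_n = V_th/R_th = 10.91/27.27 = 0.4 A, and R_n = R_th = 27.27 Ω

Final answer: I_n = 0.4 A, R_n = 27.27 Ω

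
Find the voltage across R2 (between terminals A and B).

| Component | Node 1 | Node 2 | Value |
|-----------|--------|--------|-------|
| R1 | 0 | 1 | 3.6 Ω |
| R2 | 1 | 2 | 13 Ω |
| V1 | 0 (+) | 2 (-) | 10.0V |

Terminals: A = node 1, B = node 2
R1 and R2 are in series across V1 (node 0 → node 1 → node 2), and the output A–B is taken across R2, so this is a voltage divider.
Series current: I = V1/(R1 + R2) = 10/(3.6 + 13) = 10/16.6 = 0.6024 A
V_R2 = I × R2 = V1 × R2/(R1 + R2) = 10 × 13/16.6 = 7.831 V

Final answer: 7.831 V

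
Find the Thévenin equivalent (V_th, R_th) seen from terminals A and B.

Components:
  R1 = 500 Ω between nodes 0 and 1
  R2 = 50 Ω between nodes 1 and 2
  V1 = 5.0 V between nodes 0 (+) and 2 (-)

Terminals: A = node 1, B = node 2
Step 1 — V_th is the open-circuit voltage V_A - V_B (nothing connected across the terminals).
Nodal analysis, taking node 2 as the 0 V reference.
Source V1 fixes V_0 = 5 V.
KCL at each unknown node (sum of currents leaving = 0; resistances in Ω):
  Node 1: (V_1 - 5)/500 + (V_1 - 0)/50 = 0
Collecting terms: 0.022 × V_1 = 0.01  =>  V_1 = 0.4545 V
V_th = V_1 - V_2 = 0.4545 - 0 = 0.4545 V
Step 2 — R_th: zero the source — replace V1 by a short circuit (node 2 merges into node 0) — and find the resistance seen between A (node 1) and B (node 0).
Reduce the network between node 1 (A) and node 0 (B) by series/parallel combination:
  Rp1 = R1 ‖ R2 (parallel, both between nodes 0 and 1) = 1/(1/500 + 1/50) = 45.45 Ω
R_th = 45.45 Ω

Final answer: V_th = 0.4545 V, R_th = 45.45 Ω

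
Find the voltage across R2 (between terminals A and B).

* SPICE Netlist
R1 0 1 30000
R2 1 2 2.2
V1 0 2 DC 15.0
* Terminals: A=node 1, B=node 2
R1 and R2 are in series across V1 (node 0 → node 1 → node 2), and the output A–B is taken across R2, so this is a voltage divider.
Series current: I = V1/(R1 + R2) = 15/(30000 + 2.2) = 15/30000 = 0.0005 A
V_R2 = I × R2 = V1 × R2/(R1 + R2) = 15 × 2.2/30000 = 0.0011 V

Final answer: 0.0011 V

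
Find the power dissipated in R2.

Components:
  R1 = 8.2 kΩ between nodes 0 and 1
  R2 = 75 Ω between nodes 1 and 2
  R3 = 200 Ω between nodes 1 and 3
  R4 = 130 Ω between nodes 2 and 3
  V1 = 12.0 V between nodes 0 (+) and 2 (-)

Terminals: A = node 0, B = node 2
Nodal analysis, taking node 2 as the 0 V reference.
Source V1 fixes V_0 = 12 V.
KCL at each unknown node (sum of currents leaving = 0; resistances in Ω):
  Node 1: (V_1 - 12)/8200 + (V_1 - 0)/75 + (V_1 - V_3)/200 = 0
  Node 3: (V_3 - V_1)/200 + (V_3 - 0)/130 = 0
Collecting terms (coefficients in siemens):
  0.01846·V_1 - 0.005·V_3 = 0.001463
  0.01269·V_3 - 0.005·V_1 = 0
Determinant D = (0.01846)(0.01269) - (-0.005)(-0.005) = 0.0002092
V_1 = [(0.001463)(0.01269) - (-0.005)(0)]/D = 0.08877 V
V_3 = [(0.01846)(0) - (0.001463)(-0.005)]/D = 0.03497 V
I_R2 = (V_1 - V_2)/R2 = (0.08877 - 0)/75 = 0.001184 A
P_R2 = I_R2² × R2 = (0.001184)² × 75 = 0.0001051 W

Final answer: 0.0001051 W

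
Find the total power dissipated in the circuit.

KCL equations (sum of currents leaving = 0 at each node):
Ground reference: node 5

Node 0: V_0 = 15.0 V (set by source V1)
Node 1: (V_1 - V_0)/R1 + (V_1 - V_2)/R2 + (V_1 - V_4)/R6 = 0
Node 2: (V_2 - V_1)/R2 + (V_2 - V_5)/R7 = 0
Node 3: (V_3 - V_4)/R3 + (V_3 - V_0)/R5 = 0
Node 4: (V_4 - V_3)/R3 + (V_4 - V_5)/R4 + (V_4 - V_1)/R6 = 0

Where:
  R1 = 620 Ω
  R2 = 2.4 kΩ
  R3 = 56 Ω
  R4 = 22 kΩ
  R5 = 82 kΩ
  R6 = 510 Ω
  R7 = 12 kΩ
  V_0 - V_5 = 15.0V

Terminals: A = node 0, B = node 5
Nodal analysis, taking node 5 as the 0 V reference.
Source V1 fixes V_0 = 15 V.
KCL at each unknown node (sum of currents leaving = 0; resistances in Ω):
  Node 1: (V_1 - 15)/620 + (V_1 - V_2)/2400 + (V_1 - V_4)/510 = 0
  Node 2: (V_2 - V_1)/2400 + (V_2 - 0)/12000 = 0
  Node 3: (V_3 - V_4)/56 + (V_3 - 15)/82000 = 0
  Node 4: (V_4 - V_3)/56 + (V_4 - 0)/22000 + (V_4 - V_1)/510 = 0
Collecting terms (coefficients in siemens):
  0.00399·V_1 - 0.0004167·V_2 - 0.001961·V_4 = 0.02419
  0.0005·V_2 - 0.0004167·V_1 = 0
  0.01787·V_3 - 0.01786·V_4 = 0.0001829
  0.01986·V_4 - 0.001961·V_1 - 0.01786·V_3 = 0
Solving these 4 simultaneous equations (Gaussian elimination) gives:
  V_1 = 14.02 V, V_2 = 11.68 V, V_3 = 13.71 V, V_4 = 13.71 V
Power in each resistor, P = (ΔV)²/R:
  P_R1 = (15 - 14.02)²/620 = 0.00155 W
  P_R2 = (14.02 - 11.68)²/2400 = 0.002275 W
  P_R3 = (13.71 - 13.71)²/56 = 0.00000001384 W
  P_R4 = (13.71 - 0)²/22000 = 0.008544 W
  P_R5 = (15 - 13.71)²/82000 = 0.00002027 W
  P_R6 = (14.02 - 13.71)²/510 = 0.0001882 W
  P_R7 = (11.68 - 0)²/12000 = 0.01137 W
P_total = P_R1 + P_R2 + P_R3 + P_R4 + P_R5 + P_R6 + P_R7 = 0.02395 W

Final answer: 0.02395 W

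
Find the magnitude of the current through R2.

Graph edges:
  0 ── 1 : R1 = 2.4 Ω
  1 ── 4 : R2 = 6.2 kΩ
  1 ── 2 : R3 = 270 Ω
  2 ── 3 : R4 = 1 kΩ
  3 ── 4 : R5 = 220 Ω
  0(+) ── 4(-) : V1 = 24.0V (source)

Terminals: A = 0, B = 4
Nodal analysis, taking node 4 as the 0 V reference.
Source V1 fixes V_0 = 24 V.
KCL at each unknown node (sum of currents leaving = 0; resistances in Ω):
  Node 1: (V_1 - 24)/2.4 + (V_1 - 0)/6200 + (V_1 - V_2)/270 = 0
  Node 2: (V_2 - V_1)/270 + (V_2 - V_3)/1000 = 0
  Node 3: (V_3 - V_2)/1000 + (V_3 - 0)/220 = 0
Collecting terms (coefficients in siemens):
  0.4205·V_1 - 0.003704·V_2 = 10
  0.004704·V_2 - 0.003704·V_1 - 0.001·V_3 = 0
  0.005545·V_3 - 0.001·V_2 = 0
Solving these 3 simultaneous equations (Gaussian elimination) gives:
  V_1 = 23.95 V, V_2 = 19.61 V, V_3 = 3.537 V
I_R2 = (V_1 - V_4)/R2 = (23.95 - 0)/6200 = 0.003863 A
|I_R2| = 0.003863 A

Final answer: |I_R2| = 0.003863 A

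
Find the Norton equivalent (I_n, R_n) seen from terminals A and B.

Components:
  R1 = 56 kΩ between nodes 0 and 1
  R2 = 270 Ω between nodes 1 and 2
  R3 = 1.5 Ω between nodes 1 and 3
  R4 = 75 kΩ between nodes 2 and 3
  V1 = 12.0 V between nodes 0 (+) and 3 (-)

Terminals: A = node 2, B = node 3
Find the Thévenin equivalent first; then I_n = V_th/R_th and R_n = R_th.
Step 1 — V_th is the open-circuit voltage V_A - V_B (nothing connected across the terminals).
Nodal analysis, taking node 3 as the 0 V reference.
Source V1 fixes V_0 = 12 V.
KCL at each unknown node (sum of currents leaving = 0; resistances in Ω):
  Node 1: (V_1 - 12)/56000 + (V_1 - V_2)/270 + (V_1 - 0)/1.5 = 0
  Node 2: (V_2 - V_1)/270 + (V_2 - 0)/75000 = 0
Collecting terms (coefficients in siemens):
  0.6704·V_1 - 0.003704·V_2 = 0.0002143
  0.003717·V_2 - 0.003704·V_1 = 0
Determinant D = (0.6704)(0.003717) - (-0.003704)(-0.003704) = 0.002478
V_1 = [(0.0002143)(0.003717) - (-0.003704)(0)]/D = 0.0003214 V
V_2 = [(0.6704)(0) - (0.0002143)(-0.003704)]/D = 0.0003203 V
V_th = V_2 - V_3 = 0.0003203 - 0 = 0.0003203 V
Step 2 — R_th: zero the source — replace V1 by a short circuit (node 3 merges into node 0) — and find the resistance seen between A (node 2) and B (node 0).
Reduce the network between node 2 (A) and node 0 (B) by series/parallel combination:
  Rp1 = R1 ‖ R3 (parallel, both between nodes 0 and 1) = 1/(1/56000 + 1/1.5) = 1.5 Ω
  Rs1 = R2 + Rp1 (series, joined only at node 1) = 270 + 1.5 = 271.5 Ω
  Rp2 = R4 ‖ Rs1 (parallel, both between nodes 0 and 2) = 1/(1/75000 + 1/271.5) = 270.5 Ω
R_th = 270.5 Ω
I_n = V_th/R_th = 0.0003203/270.5 = 0.000001184 A, and R_n = R_th = 270.5 Ω

Final answer: I_n = 1.184e-06 A, R_n = 270.5 Ω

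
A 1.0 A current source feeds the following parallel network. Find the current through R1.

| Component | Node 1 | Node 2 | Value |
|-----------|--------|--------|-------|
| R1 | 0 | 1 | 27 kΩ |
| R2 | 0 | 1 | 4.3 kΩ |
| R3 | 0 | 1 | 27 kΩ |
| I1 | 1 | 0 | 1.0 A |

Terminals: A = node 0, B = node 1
All resistors sit directly between nodes 0 and 1, so they are in parallel and share one voltage V; the full source current 1 A splits among them.
1/R_par = 1/27000 + 1/4300 + 1/27000 = 0.0003066 S  =>  R_par = 3261 Ω
V = I × R_par = 1 × 3261 = 3261 V
I_R1 = V/R1 = 3261/27000 = 0.1208 A

Final answer: 0.1208 A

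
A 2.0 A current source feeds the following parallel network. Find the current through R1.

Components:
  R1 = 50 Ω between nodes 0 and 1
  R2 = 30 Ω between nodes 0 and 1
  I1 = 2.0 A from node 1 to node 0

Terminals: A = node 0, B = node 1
All resistors sit directly between nodes 0 and 1, so they are in parallel and share one voltage V; the full source current 2 A splits among them.
1/R_par = 1/50 + 1/30 = 0.05333 S  =>  R_par = 18.75 Ω
V = I × R_par = 2 × 18.75 = 37.5 V
I_R1 = V/R1 = 37.5/50 = 0.75 A

Final answer: 0.75 A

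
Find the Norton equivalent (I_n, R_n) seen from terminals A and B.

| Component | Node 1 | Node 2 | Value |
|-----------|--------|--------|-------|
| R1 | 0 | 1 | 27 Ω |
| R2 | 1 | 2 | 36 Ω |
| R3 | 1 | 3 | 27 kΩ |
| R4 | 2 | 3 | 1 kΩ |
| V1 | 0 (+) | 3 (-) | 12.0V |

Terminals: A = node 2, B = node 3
Find the Thévenin equivalent first; then I_n = V_th/R_th and R_n = R_th.
Step 1 — V_th is the open-circuit voltage V_A - V_B (nothing connected across the terminals).
Nodal analysis, taking node 3 as the 0 V reference.
Source V1 fixes V_0 = 12 V.
KCL at each unknown node (sum of currents leaving = 0; resistances in Ω):
  Node 1: (V_1 - 12)/27 + (V_1 - V_2)/36 + (V_1 - 0)/27000 = 0
  Node 2: (V_2 - V_1)/36 + (V_2 - 0)/1000 = 0
Collecting terms (coefficients in siemens):
  0.06485·V_1 - 0.02778·V_2 = 0.4444
  0.02878·V_2 - 0.02778·V_1 = 0
Determinant D = (0.06485)(0.02878) - (-0.02778)(-0.02778) = 0.001095
V_1 = [(0.4444)(0.02878) - (-0.02778)(0)]/D = 11.68 V
V_2 = [(0.06485)(0) - (0.4444)(-0.02778)]/D = 11.28 V
V_th = V_2 - V_3 = 11.28 - 0 = 11.28 V
Step 2 — R_th: zero the source — replace V1 by a short circuit (node 3 merges into node 0) — and find the resistance seen between A (node 2) and B (node 0).
Reduce the network between node 2 (A) and node 0 (B) by series/parallel combination:
  Rp1 = R1 ‖ R3 (parallel, both between nodes 0 and 1) = 1/(1/27 + 1/27000) = 26.97 Ω
  Rs1 = R2 + Rp1 (series, joined only at node 1) = 36 + 26.97 = 62.97 Ω
  Rp2 = R4 ‖ Rs1 (parallel, both between nodes 0 and 2) = 1/(1/1000 + 1/62.97) = 59.24 Ω
R_th = 59.24 Ω
I_n = V_th/R_th = 11.28/59.24 = 0.1904 A, and R_n = R_th = 59.24 Ω

Final answer: I_n = 0.1904 A, R_n = 59.24 Ω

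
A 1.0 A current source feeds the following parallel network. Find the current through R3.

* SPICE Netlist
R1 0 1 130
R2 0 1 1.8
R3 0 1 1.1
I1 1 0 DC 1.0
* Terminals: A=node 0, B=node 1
All resistors sit directly between nodes 0 and 1, so they are in parallel and share one voltage V; the full source current 1 A splits among them.
1/R_par = 1/130 + 1/1.8 + 1/1.1 = 1.472 S  =>  R_par = 0.6792 Ω
V = I × R_par = 1 × 0.6792 = 0.6792 V
I_R3 = V/R3 = 0.6792/1.1 = 0.6174 A

Final answer: 0.6174 A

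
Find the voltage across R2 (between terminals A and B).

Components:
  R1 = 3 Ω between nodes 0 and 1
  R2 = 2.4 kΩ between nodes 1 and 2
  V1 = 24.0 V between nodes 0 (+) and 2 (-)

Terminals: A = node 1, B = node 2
R1 and R2 are in series across V1 (node 0 → node 1 → node 2), and the output A–B is taken across R2, so this is a voltage divider.
Series current: I = V1/(R1 + R2) = 24/(3 + 2400) = 24/2403 = 0.009988 A
V_R2 = I × R2 = V1 × R2/(R1 + R2) = 24 × 2400/2403 = 23.97 V

Final answer: 23.97 V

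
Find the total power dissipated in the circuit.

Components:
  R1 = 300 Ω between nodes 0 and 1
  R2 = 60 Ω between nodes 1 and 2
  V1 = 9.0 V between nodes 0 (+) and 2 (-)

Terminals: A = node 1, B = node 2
Nodal analysis, taking node 2 as the 0 V reference.
Source V1 fixes V_0 = 9 V.
KCL at each unknown node (sum of currents leaving = 0; resistances in Ω):
  Node 1: (V_1 - 9)/300 + (V_1 - 0)/60 = 0
Collecting terms: 0.02 × V_1 = 0.03  =>  V_1 = 1.5 V
Power in each resistor, P = (ΔV)²/R:
  P_R1 = (9 - 1.5)²/300 = 0.1875 W
  P_R2 = (1.5 - 0)²/60 = 0.0375 W
P_total = P_R1 + P_R2 = 0.225 W

Final answer: 0.225 W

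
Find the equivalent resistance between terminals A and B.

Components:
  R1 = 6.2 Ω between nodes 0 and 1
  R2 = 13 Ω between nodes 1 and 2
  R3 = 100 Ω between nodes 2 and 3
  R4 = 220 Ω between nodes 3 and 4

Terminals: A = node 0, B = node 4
Reduce the network between node 0 (A) and node 4 (B) by series/parallel combination:
  Rs1 = R1 + R2 (series, joined only at node 1) = 6.2 + 13 = 19.2 Ω
  Rs2 = R3 + Rs1 (series, joined only at node 2) = 100 + 19.2 = 119.2 Ω
  Rs3 = R4 + Rs2 (series, joined only at node 3) = 220 + 119.2 = 339.2 Ω
R_eq = 339.2 Ω

Final answer: 339.2 Ω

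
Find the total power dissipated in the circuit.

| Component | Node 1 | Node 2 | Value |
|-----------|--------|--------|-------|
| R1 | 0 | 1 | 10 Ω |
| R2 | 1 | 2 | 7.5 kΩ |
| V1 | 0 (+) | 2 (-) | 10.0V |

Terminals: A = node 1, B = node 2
Nodal analysis, taking node 2 as the 0 V reference.
Source V1 fixes V_0 = 10 V.
KCL at each unknown node (sum of currents leaving = 0; resistances in Ω):
  Node 1: (V_1 - 10)/10 + (V_1 - 0)/7500 = 0
Collecting terms: 0.1001 × V_1 = 1  =>  V_1 = 9.987 V
Power in each resistor, P = (ΔV)²/R:
  P_R1 = (10 - 9.987)²/10 = 0.00001773 W
  P_R2 = (9.987 - 0)²/7500 = 0.0133 W
P_total = P_R1 + P_R2 = 0.01332 W

Final answer: 0.01332 W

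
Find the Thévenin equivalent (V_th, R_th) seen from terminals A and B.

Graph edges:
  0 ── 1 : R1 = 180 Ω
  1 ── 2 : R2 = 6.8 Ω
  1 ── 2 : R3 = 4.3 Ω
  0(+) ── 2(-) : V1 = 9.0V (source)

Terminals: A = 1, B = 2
Step 1 — V_th is the open-circuit voltage V_A - V_B (nothing connected across the terminals).
Nodal analysis, taking node 2 as the 0 V reference.
Source V1 fixes V_0 = 9 V.
KCL at each unknown node (sum of currents leaving = 0; resistances in Ω):
  Node 1: (V_1 - 9)/180 + (V_1 - 0)/6.8 + (V_1 - 0)/4.3 = 0
Collecting terms: 0.3852 × V_1 = 0.05  =>  V_1 = 0.1298 V
V_th = V_1 - V_2 = 0.1298 - 0 = 0.1298 V
Step 2 — R_th: zero the source — replace V1 by a short circuit (node 2 merges into node 0) — and find the resistance seen between A (node 1) and B (node 0).
Reduce the network between node 1 (A) and node 0 (B) by series/parallel combination:
  Rp1 = R1 ‖ R2 ‖ R3 (parallel, all between nodes 0 and 1) = 1/(1/180 + 1/6.8 + 1/4.3) = 2.596 Ω
R_th = 2.596 Ω

Final answer: V_th = 0.1298 V, R_th = 2.596 Ω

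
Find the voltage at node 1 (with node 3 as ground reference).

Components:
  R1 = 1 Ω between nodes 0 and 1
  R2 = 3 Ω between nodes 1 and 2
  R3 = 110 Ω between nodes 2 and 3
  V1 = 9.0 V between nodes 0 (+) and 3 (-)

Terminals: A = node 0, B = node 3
Nodal analysis, taking node 3 as the 0 V reference.
Source V1 fixes V_0 = 9 V.
KCL at each unknown node (sum of currents leaving = 0; resistances in Ω):
  Node 1: (V_1 - 9)/1 + (V_1 - V_2)/3 = 0
  Node 2: (V_2 - V_1)/3 + (V_2 - 0)/110 = 0
Collecting terms (coefficients in siemens):
  1.333·V_1 - 0.3333·V_2 = 9
  0.3424·V_2 - 0.3333·V_1 = 0
Determinant D = (1.333)(0.3424) - (-0.3333)(-0.3333) = 0.3455
V_1 = [(9)(0.3424) - (-0.3333)(0)]/D = 8.921 V
V_2 = [(1.333)(0) - (9)(-0.3333)]/D = 8.684 V
The requested potential is V_1 = 8.921 V.

Final answer: V_1 = 8.921 V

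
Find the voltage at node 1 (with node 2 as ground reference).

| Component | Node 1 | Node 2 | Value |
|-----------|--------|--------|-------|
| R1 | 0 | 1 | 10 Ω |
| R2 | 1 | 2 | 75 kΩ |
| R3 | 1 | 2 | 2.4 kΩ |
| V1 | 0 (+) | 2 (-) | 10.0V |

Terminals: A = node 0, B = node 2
Nodal analysis, taking node 2 as the 0 V reference.
Source V1 fixes V_0 = 10 V.
KCL at each unknown node (sum of currents leaving = 0; resistances in Ω):
  Node 1: (V_1 - 10)/10 + (V_1 - 0)/75000 + (V_1 - 0)/2400 = 0
Collecting terms: 0.1004 × V_1 = 1  =>  V_1 = 9.957 V
The requested potential is V_1 = 9.957 V.

Final answer: V_1 = 9.957 V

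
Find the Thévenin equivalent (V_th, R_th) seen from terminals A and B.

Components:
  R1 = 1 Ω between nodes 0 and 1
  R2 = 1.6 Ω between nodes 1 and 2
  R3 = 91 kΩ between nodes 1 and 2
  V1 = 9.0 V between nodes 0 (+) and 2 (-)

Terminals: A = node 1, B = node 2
Step 1 — V_th is the open-circuit voltage V_A - V_B (nothing connected across the terminals).
Nodal analysis, taking node 2 as the 0 V reference.
Source V1 fixes V_0 = 9 V.
KCL at each unknown node (sum of currents leaving = 0; resistances in Ω):
  Node 1: (V_1 - 9)/1 + (V_1 - 0)/1.6 + (V_1 - 0)/91000 = 0
Collecting terms: 1.625 × V_1 = 9  =>  V_1 = 5.538 V
V_th = V_1 - V_2 = 5.538 - 0 = 5.538 V
Step 2 — R_th: zero the source — replace V1 by a short circuit (node 2 merges into node 0) — and find the resistance seen between A (node 1) and B (node 0).
Reduce the network between node 1 (A) and node 0 (B) by series/parallel combination:
  Rp1 = R1 ‖ R2 ‖ R3 (parallel, all between nodes 0 and 1) = 1/(1/1 + 1/1.6 + 1/91000) = 0.6154 Ω
R_th = 0.6154 Ω

Final answer: V_th = 5.538 V, R_th = 0.6154 Ω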